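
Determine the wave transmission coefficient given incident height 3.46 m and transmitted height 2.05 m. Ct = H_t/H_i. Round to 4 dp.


Ct = H_t / H_i
Ct = 2.05 / 3.46
Ct = 0.5925

0.5925


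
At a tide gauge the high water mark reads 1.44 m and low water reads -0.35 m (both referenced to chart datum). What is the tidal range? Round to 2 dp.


Tidal range = High water - Low water
Tidal range = 1.44 - (-0.35)
Tidal range = 1.79 m

1.79


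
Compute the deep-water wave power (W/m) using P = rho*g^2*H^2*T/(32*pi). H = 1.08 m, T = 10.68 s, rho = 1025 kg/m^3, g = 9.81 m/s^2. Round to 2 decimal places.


P = rho * g^2 * H^2 * T / (32 * pi)
P = 1025 * 9.81^2 * 1.08^2 * 10.68 / (32 * pi)
P = 1025 * 96.2361 * 1.1664 * 10.68 / 100.53096
P = 12223.08 W/m

12223.08


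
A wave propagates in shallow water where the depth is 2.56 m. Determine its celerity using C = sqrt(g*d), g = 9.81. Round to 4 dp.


Using the shallow-water approximation:
C = sqrt(g * d) = sqrt(9.81 * 2.56)
C = sqrt(25.1136)
C = 5.0113 m/s

5.0113


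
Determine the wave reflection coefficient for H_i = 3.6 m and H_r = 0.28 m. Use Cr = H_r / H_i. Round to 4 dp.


Cr = H_r / H_i
Cr = 0.28 / 3.6
Cr = 0.0778

0.0778


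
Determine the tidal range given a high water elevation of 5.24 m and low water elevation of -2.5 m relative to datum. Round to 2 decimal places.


Tidal range = High water - Low water
Tidal range = 5.24 - (-2.5)
Tidal range = 7.74 m

7.74


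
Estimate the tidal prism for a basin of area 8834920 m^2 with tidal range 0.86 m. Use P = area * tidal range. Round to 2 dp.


Tidal prism = Area * Tidal range
P = 8834920 * 0.86
P = 7598031.20 m^3

7598031.20


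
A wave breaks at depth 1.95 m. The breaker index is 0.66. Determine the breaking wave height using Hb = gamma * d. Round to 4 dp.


Hb = gamma * d
Hb = 0.66 * 1.95
Hb = 1.2870 m

1.2870


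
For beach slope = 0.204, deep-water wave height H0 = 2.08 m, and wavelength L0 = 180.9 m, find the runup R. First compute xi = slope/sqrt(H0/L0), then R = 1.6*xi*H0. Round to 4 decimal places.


xi = slope / sqrt(H0/L0)
H0/L0 = 2.08/180.9 = 0.011498
sqrt(0.011498) = 0.107229
xi = 0.204 / 0.107229 = 1.902470
R = 1.6 * xi * H0 = 1.6 * 1.902470 * 2.08
R = 6.3314 m

6.3314


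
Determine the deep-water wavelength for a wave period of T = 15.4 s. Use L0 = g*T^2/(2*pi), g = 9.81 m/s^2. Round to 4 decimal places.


L0 = g * T^2 / (2 * pi)
L0 = 9.81 * 15.4^2 / (2 * pi)
L0 = 9.81 * 237.1600 / 6.28319
L0 = 2326.5396 / 6.28319
L0 = 370.2803 m

370.2803


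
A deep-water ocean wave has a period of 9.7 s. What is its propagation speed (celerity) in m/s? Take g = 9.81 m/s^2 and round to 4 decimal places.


We use the deep-water celerity formula:
C = g * T / (2 * pi)
C = 9.81 * 9.7 / (2 * 3.14159...)
C = 95.157000 / 6.283185
C = 15.1447 m/s

15.1447


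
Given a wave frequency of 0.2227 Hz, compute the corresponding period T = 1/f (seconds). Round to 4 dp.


T = 1 / f
T = 1 / 0.2227
T = 4.4903 s

4.4903


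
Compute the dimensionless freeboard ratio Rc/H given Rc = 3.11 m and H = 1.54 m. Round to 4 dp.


Relative freeboard = Rc / H
= 3.11 / 1.54
= 2.0195

2.0195


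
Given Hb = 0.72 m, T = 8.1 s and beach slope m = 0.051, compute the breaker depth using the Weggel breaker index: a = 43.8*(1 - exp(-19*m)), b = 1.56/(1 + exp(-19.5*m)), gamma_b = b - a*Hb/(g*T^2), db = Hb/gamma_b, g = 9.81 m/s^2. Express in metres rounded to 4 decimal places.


a = 43.8 * (1 - exp(-19 * m))
exp(-19 * 0.051) = exp(-0.9690) = 0.379462
a = 43.8 * (1 - 0.379462) = 27.179551
b = 1.56 / (1 + exp(-19.5 * m))
exp(-19.5 * 0.051) = exp(-0.9945) = 0.369908
b = 1.56 / (1 + 0.369908) = 1.138762
Hb / (g * T^2) = 0.72 / (9.81 * 8.1^2) = 0.72 / 643.6341 = 0.00111865
gamma_b = b - a * Hb/(g*T^2) = 1.138762 - 27.179551 * 0.00111865 = 1.108358
db = Hb / gamma_b = 0.72 / 1.108358
db = 0.6496 m

0.6496


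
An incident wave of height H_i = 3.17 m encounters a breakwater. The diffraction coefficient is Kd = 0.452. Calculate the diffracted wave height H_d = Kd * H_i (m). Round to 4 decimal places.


H_d = Kd * H_i
H_d = 0.452 * 3.17
H_d = 1.4328 m

1.4328


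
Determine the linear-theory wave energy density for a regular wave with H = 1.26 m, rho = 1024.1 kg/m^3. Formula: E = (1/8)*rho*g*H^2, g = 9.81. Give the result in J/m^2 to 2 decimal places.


E = (1/8) * rho * g * H^2
E = (1/8) * 1024.1 * 9.81 * 1.26^2
E = 0.125 * 1024.1 * 9.81 * 1.5876
E = 1993.71 J/m^2

1993.71


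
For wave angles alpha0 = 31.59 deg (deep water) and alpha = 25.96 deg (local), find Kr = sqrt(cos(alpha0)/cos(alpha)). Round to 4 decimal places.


Kr = sqrt(cos(alpha0) / cos(alpha))
cos(31.59) = 0.851818
cos(25.96) = 0.899100
Kr = sqrt(0.851818 / 0.899100)
Kr = sqrt(0.947412)
Kr = 0.9734

0.9734


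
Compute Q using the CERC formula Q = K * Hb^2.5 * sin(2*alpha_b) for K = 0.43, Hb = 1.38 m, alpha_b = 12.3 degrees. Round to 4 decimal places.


Q = K * Hb^2.5 * sin(2 * alpha_b)
Hb^2.5 = 1.38^2.5 = 2.237163
sin(2 * 12.3) = sin(24.6) = 0.416281
Q = 0.43 * 2.237163 * 0.416281
Q = 0.4005 m^3/s

0.4005


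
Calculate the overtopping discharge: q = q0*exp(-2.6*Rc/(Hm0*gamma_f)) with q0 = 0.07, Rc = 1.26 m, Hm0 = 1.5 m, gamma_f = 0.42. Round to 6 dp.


q = q0 * exp(-2.6 * Rc / (Hm0 * gamma_f))
Exponent = -2.6 * 1.26 / (1.5 * 0.42)
= -2.6 * 1.26 / 0.6300
= -5.200000
exp(-5.200000) = 0.005517
q = 0.07 * 0.005517
q = 0.000386 m^3/s/m

0.000386


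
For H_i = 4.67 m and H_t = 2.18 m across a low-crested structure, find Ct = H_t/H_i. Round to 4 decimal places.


Ct = H_t / H_i
Ct = 2.18 / 4.67
Ct = 0.4668

0.4668


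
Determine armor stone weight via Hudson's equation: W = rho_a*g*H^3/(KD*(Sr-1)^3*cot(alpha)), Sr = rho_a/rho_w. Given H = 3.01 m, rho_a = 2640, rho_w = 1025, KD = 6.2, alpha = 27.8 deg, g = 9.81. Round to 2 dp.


Sr = rho_a / rho_w = 2640 / 1025 = 2.575610
(Sr - 1) = 1.575610
(Sr - 1)^3 = 3.911524
cot(27.8) = 1 / tan(27.8) = 1 / 0.527240 = 1.896669
Numerator = 2640 * 9.81 * 3.01^3 = 706272.7025
Denominator = 6.2 * 3.911524 * 1.896669 = 45.996964
W = 706272.7025 / 45.996964
W = 15354.77 N

15354.77


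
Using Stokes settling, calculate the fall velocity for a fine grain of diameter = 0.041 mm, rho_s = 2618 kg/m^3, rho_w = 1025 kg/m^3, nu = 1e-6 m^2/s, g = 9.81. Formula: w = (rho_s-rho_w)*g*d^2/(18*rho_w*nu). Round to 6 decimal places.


w = (rho_s - rho_w) * g * d^2 / (18 * rho_w * nu)
d = 0.041 mm = 0.000041 m
rho_s - rho_w = 2618 - 1025 = 1593
Numerator = 1593 * 9.81 * (0.000041)^2 = 0.000026269542
Denominator = 18 * 1025 * 1e-6 = 0.018450
w = 0.001424 m/s

0.001424


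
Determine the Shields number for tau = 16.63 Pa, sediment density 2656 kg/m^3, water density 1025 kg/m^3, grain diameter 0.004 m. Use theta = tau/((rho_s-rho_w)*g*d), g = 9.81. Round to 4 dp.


theta = tau / ((rho_s - rho_w) * g * d)
rho_s - rho_w = 2656 - 1025 = 1631
Denominator = 1631 * 9.81 * 0.004 = 64.000440
theta = 16.63 / 64.000440
theta = 0.2598

0.2598


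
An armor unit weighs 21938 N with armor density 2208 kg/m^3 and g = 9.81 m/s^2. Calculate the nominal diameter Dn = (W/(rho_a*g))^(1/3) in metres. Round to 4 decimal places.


V = W / (rho_a * g)
V = 21938 / (2208 * 9.81)
V = 21938 / 21660.48
V = 1.012812 m^3
Dn = V^(1/3) = 1.012812^(1/3)
Dn = 1.0043 m

1.0043


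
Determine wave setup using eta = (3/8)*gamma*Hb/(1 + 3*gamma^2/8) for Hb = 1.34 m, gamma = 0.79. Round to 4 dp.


eta = (3/8) * gamma * Hb / (1 + 3*gamma^2/8)
Numerator = (3/8) * 0.79 * 1.34 = 0.396975
Denominator = 1 + 3*0.79^2/8 = 1 + 0.234038 = 1.234038
eta = 0.396975 / 1.234038
eta = 0.3217 m

0.3217


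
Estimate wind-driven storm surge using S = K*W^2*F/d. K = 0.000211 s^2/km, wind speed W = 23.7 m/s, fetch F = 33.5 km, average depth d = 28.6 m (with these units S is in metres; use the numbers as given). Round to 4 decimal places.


S = K * W^2 * F / d
W^2 = 23.7^2 = 561.69
S = 0.000211 * 561.69 * 33.5 / 28.6
Numerator = 0.000211 * 561.69 * 33.5 = 3.970306
S = 3.970306 / 28.6 = 0.1388 m

0.1388


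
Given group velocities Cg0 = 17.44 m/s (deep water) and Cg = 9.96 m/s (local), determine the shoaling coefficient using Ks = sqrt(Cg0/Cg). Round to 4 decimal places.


Ks = sqrt(Cg0 / Cg)
Ks = sqrt(17.44 / 9.96)
Ks = sqrt(1.7510)
Ks = 1.3233

1.3233


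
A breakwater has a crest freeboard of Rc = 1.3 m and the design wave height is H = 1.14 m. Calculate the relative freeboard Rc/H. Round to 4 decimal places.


Relative freeboard = Rc / H
= 1.3 / 1.14
= 1.1404

1.1404


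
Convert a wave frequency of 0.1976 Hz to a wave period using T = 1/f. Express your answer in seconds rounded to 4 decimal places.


T = 1 / f
T = 1 / 0.1976
T = 5.0607 s

5.0607


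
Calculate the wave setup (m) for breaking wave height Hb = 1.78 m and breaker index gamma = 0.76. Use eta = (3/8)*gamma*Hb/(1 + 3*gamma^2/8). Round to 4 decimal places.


eta = (3/8) * gamma * Hb / (1 + 3*gamma^2/8)
Numerator = (3/8) * 0.76 * 1.78 = 0.507300
Denominator = 1 + 3*0.76^2/8 = 1 + 0.216600 = 1.216600
eta = 0.507300 / 1.216600
eta = 0.4170 m

0.4170


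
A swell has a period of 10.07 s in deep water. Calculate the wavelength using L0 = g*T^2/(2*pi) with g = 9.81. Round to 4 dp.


L0 = g * T^2 / (2 * pi)
L0 = 9.81 * 10.07^2 / (2 * pi)
L0 = 9.81 * 101.4049 / 6.28319
L0 = 994.7821 / 6.28319
L0 = 158.3245 m

158.3245


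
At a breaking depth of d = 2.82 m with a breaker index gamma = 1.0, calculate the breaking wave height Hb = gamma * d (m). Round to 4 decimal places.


Hb = gamma * d
Hb = 1.0 * 2.82
Hb = 2.8200 m

2.8200


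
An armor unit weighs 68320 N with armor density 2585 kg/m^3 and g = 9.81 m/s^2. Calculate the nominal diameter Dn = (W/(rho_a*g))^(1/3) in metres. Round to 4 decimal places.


V = W / (rho_a * g)
V = 68320 / (2585 * 9.81)
V = 68320 / 25358.85
V = 2.694128 m^3
Dn = V^(1/3) = 2.694128^(1/3)
Dn = 1.3915 m

1.3915


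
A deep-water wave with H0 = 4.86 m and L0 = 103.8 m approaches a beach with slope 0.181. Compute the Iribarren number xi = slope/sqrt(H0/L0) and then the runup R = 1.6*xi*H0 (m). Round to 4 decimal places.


xi = slope / sqrt(H0/L0)
H0/L0 = 4.86/103.8 = 0.046821
sqrt(0.046821) = 0.216381
xi = 0.181 / 0.216381 = 0.836487
R = 1.6 * xi * H0 = 1.6 * 0.836487 * 4.86
R = 6.5045 m

6.5045


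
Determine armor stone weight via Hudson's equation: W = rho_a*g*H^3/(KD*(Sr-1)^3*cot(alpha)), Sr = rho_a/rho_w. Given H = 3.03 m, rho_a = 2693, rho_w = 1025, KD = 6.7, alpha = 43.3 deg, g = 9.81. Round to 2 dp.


Sr = rho_a / rho_w = 2693 / 1025 = 2.627317
(Sr - 1) = 1.627317
(Sr - 1)^3 = 4.309397
cot(43.3) = 1 / tan(43.3) = 1 / 0.942352 = 1.061174
Numerator = 2693 * 9.81 * 3.03^3 = 734908.4591
Denominator = 6.7 * 4.309397 * 1.061174 = 30.639243
W = 734908.4591 / 30.639243
W = 23985.86 N

23985.86


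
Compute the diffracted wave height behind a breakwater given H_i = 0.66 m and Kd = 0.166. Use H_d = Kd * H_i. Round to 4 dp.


H_d = Kd * H_i
H_d = 0.166 * 0.66
H_d = 0.1096 m

0.1096


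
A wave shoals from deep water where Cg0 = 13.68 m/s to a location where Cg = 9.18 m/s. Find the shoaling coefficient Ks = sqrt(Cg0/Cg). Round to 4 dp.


Ks = sqrt(Cg0 / Cg)
Ks = sqrt(13.68 / 9.18)
Ks = sqrt(1.4902)
Ks = 1.2207

1.2207


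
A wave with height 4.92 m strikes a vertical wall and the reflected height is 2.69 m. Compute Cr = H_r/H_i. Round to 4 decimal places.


Cr = H_r / H_i
Cr = 2.69 / 4.92
Cr = 0.5467

0.5467


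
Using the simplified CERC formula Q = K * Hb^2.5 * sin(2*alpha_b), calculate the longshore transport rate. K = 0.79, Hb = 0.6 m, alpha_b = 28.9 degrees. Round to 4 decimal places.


Q = K * Hb^2.5 * sin(2 * alpha_b)
Hb^2.5 = 0.6^2.5 = 0.278855
sin(2 * 28.9) = sin(57.8) = 0.846193
Q = 0.79 * 0.278855 * 0.846193
Q = 0.1864 m^3/s

0.1864


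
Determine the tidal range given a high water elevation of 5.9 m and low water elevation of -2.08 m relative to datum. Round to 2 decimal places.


Tidal range = High water - Low water
Tidal range = 5.9 - (-2.08)
Tidal range = 7.98 m

7.98


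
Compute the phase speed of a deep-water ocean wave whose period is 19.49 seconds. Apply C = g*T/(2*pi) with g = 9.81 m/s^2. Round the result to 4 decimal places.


We use the deep-water celerity formula:
C = g * T / (2 * pi)
C = 9.81 * 19.49 / (2 * 3.14159...)
C = 191.196900 / 6.283185
C = 30.4299 m/s

30.4299


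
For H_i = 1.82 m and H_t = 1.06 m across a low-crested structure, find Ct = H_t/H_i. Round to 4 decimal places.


Ct = H_t / H_i
Ct = 1.06 / 1.82
Ct = 0.5824

0.5824


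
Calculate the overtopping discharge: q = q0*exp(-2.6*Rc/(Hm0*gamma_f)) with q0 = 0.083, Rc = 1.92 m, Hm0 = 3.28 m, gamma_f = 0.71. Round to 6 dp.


q = q0 * exp(-2.6 * Rc / (Hm0 * gamma_f))
Exponent = -2.6 * 1.92 / (3.28 * 0.71)
= -2.6 * 1.92 / 2.3288
= -2.143593
exp(-2.143593) = 0.117233
q = 0.083 * 0.117233
q = 0.009730 m^3/s/m

0.009730


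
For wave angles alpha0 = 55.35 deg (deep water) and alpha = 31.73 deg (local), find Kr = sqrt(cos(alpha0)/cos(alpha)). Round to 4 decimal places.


Kr = sqrt(cos(alpha0) / cos(alpha))
cos(55.35) = 0.568562
cos(31.73) = 0.850536
Kr = sqrt(0.568562 / 0.850536)
Kr = sqrt(0.668475)
Kr = 0.8176

0.8176


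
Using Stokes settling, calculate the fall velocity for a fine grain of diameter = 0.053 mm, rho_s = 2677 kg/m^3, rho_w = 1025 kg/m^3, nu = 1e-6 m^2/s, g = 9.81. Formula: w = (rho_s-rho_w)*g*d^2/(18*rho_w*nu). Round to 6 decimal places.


w = (rho_s - rho_w) * g * d^2 / (18 * rho_w * nu)
d = 0.053 mm = 0.000053 m
rho_s - rho_w = 2677 - 1025 = 1652
Numerator = 1652 * 9.81 * (0.000053)^2 = 0.000045522991
Denominator = 18 * 1025 * 1e-6 = 0.018450
w = 0.002467 m/s

0.002467


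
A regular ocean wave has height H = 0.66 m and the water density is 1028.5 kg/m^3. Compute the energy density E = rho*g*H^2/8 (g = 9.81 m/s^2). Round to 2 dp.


E = (1/8) * rho * g * H^2
E = (1/8) * 1028.5 * 9.81 * 0.66^2
E = 0.125 * 1028.5 * 9.81 * 0.4356
E = 549.38 J/m^2

549.38


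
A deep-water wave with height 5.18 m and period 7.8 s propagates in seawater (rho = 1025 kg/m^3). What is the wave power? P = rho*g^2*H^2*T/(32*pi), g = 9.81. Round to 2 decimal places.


P = rho * g^2 * H^2 * T / (32 * pi)
P = 1025 * 9.81^2 * 5.18^2 * 7.8 / (32 * pi)
P = 1025 * 96.2361 * 26.8324 * 7.8 / 100.53096
P = 205360.14 W/m

205360.14


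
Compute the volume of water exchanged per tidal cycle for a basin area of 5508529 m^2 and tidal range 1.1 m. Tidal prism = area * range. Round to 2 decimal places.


Tidal prism = Area * Tidal range
P = 5508529 * 1.1
P = 6059381.90 m^3

6059381.90


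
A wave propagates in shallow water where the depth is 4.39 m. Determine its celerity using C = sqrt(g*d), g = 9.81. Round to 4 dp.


Using the shallow-water approximation:
C = sqrt(g * d) = sqrt(9.81 * 4.39)
C = sqrt(43.0659)
C = 6.5625 m/s

6.5625


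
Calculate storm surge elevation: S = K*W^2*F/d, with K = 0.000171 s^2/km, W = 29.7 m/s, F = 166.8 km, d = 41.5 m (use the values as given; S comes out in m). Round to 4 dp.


S = K * W^2 * F / d
W^2 = 29.7^2 = 882.09
S = 0.000171 * 882.09 * 166.8 / 41.5
Numerator = 0.000171 * 882.09 * 166.8 = 25.159677
S = 25.159677 / 41.5 = 0.6063 m

0.6063


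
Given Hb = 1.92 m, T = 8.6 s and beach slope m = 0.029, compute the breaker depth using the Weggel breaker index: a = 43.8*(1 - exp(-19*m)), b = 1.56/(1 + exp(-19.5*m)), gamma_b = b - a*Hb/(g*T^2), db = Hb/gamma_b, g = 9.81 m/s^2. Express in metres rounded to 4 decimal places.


a = 43.8 * (1 - exp(-19 * m))
exp(-19 * 0.029) = exp(-0.5510) = 0.576373
a = 43.8 * (1 - 0.576373) = 18.554856
b = 1.56 / (1 + exp(-19.5 * m))
exp(-19.5 * 0.029) = exp(-0.5655) = 0.568076
b = 1.56 / (1 + 0.568076) = 0.994850
Hb / (g * T^2) = 1.92 / (9.81 * 8.6^2) = 1.92 / 725.5476 = 0.00264628
gamma_b = b - a * Hb/(g*T^2) = 0.994850 - 18.554856 * 0.00264628 = 0.945748
db = Hb / gamma_b = 1.92 / 0.945748
db = 2.0301 m

2.0301


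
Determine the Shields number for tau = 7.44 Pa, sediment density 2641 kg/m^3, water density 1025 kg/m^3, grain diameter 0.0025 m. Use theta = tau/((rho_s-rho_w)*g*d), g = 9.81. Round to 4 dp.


theta = tau / ((rho_s - rho_w) * g * d)
rho_s - rho_w = 2641 - 1025 = 1616
Denominator = 1616 * 9.81 * 0.0025 = 39.632400
theta = 7.44 / 39.632400
theta = 0.1877

0.1877


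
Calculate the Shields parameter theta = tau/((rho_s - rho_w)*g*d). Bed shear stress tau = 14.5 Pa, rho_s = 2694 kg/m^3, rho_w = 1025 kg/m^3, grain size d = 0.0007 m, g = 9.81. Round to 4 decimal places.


theta = tau / ((rho_s - rho_w) * g * d)
rho_s - rho_w = 2694 - 1025 = 1669
Denominator = 1669 * 9.81 * 0.0007 = 11.461023
theta = 14.5 / 11.461023
theta = 1.2652

1.2652


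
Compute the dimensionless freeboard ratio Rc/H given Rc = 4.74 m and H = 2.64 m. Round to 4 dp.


Relative freeboard = Rc / H
= 4.74 / 2.64
= 1.7955

1.7955


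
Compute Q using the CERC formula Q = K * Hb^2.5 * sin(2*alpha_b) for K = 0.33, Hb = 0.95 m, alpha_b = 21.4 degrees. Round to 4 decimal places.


Q = K * Hb^2.5 * sin(2 * alpha_b)
Hb^2.5 = 0.95^2.5 = 0.879648
sin(2 * 21.4) = sin(42.8) = 0.679441
Q = 0.33 * 0.879648 * 0.679441
Q = 0.1972 m^3/s

0.1972


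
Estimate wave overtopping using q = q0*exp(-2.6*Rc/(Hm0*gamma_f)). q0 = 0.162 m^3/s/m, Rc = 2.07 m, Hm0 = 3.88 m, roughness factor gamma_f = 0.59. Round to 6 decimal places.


q = q0 * exp(-2.6 * Rc / (Hm0 * gamma_f))
Exponent = -2.6 * 2.07 / (3.88 * 0.59)
= -2.6 * 2.07 / 2.2892
= -2.351040
exp(-2.351040) = 0.095270
q = 0.162 * 0.095270
q = 0.015434 m^3/s/m

0.015434


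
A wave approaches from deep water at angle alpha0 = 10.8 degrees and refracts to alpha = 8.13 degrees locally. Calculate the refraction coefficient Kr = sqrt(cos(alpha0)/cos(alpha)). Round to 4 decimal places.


Kr = sqrt(cos(alpha0) / cos(alpha))
cos(10.8) = 0.982287
cos(8.13) = 0.989950
Kr = sqrt(0.982287 / 0.989950)
Kr = sqrt(0.992260)
Kr = 0.9961

0.9961


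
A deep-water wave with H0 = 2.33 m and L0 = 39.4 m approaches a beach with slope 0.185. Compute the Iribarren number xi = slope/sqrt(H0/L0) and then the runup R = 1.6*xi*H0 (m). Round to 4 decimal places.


xi = slope / sqrt(H0/L0)
H0/L0 = 2.33/39.4 = 0.059137
sqrt(0.059137) = 0.243181
xi = 0.185 / 0.243181 = 0.760750
R = 1.6 * xi * H0 = 1.6 * 0.760750 * 2.33
R = 2.8361 m

2.8361


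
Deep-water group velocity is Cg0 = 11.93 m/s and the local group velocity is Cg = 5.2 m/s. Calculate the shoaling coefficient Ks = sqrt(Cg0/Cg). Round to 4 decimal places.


Ks = sqrt(Cg0 / Cg)
Ks = sqrt(11.93 / 5.2)
Ks = sqrt(2.2942)
Ks = 1.5147

1.5147


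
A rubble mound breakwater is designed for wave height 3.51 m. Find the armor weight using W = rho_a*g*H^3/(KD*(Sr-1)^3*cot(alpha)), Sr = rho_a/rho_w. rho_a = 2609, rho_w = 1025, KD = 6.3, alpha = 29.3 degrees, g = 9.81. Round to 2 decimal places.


Sr = rho_a / rho_w = 2609 / 1025 = 2.545366
(Sr - 1) = 1.545366
(Sr - 1)^3 = 3.690574
cot(29.3) = 1 / tan(29.3) = 1 / 0.561174 = 1.781979
Numerator = 2609 * 9.81 * 3.51^3 = 1106787.9849
Denominator = 6.3 * 3.690574 * 1.781979 = 41.432112
W = 1106787.9849 / 41.432112
W = 26713.29 N

26713.29


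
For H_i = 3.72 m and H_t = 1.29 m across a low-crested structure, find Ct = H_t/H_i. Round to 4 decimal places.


Ct = H_t / H_i
Ct = 1.29 / 3.72
Ct = 0.3468

0.3468


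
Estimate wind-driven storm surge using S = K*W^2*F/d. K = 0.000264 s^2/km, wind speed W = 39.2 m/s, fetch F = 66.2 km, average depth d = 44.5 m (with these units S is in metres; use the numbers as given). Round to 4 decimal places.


S = K * W^2 * F / d
W^2 = 39.2^2 = 1536.64
S = 0.000264 * 1536.64 * 66.2 / 44.5
Numerator = 0.000264 * 1536.64 * 66.2 = 26.855550
S = 26.855550 / 44.5 = 0.6035 m

0.6035


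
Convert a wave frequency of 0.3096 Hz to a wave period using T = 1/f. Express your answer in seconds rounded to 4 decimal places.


T = 1 / f
T = 1 / 0.3096
T = 3.2300 s

3.2300


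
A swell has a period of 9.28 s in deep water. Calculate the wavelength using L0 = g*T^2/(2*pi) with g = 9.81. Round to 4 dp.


L0 = g * T^2 / (2 * pi)
L0 = 9.81 * 9.28^2 / (2 * pi)
L0 = 9.81 * 86.1184 / 6.28319
L0 = 844.8215 / 6.28319
L0 = 134.4575 m

134.4575


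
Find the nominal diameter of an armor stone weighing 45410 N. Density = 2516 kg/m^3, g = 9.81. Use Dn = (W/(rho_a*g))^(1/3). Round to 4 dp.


V = W / (rho_a * g)
V = 45410 / (2516 * 9.81)
V = 45410 / 24681.96
V = 1.839805 m^3
Dn = V^(1/3) = 1.839805^(1/3)
Dn = 1.2253 m

1.2253


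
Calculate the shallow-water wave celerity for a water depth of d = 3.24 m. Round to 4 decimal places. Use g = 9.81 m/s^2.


Using the shallow-water approximation:
C = sqrt(g * d) = sqrt(9.81 * 3.24)
C = sqrt(31.7844)
C = 5.6378 m/s

5.6378


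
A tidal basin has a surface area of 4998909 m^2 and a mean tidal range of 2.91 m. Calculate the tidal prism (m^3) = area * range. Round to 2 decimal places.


Tidal prism = Area * Tidal range
P = 4998909 * 2.91
P = 14546825.19 m^3

14546825.19


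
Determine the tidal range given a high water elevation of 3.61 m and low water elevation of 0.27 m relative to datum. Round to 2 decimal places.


Tidal range = High water - Low water
Tidal range = 3.61 - (0.27)
Tidal range = 3.34 m

3.34


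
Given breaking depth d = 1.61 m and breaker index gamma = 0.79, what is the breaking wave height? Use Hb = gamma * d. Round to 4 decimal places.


Hb = gamma * d
Hb = 0.79 * 1.61
Hb = 1.2719 m

1.2719


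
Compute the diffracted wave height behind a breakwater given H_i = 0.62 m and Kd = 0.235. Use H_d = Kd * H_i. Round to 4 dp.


H_d = Kd * H_i
H_d = 0.235 * 0.62
H_d = 0.1457 m

0.1457


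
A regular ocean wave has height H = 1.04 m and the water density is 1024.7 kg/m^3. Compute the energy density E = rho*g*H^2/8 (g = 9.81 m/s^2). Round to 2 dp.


E = (1/8) * rho * g * H^2
E = (1/8) * 1024.7 * 9.81 * 1.04^2
E = 0.125 * 1024.7 * 9.81 * 1.0816
E = 1359.07 J/m^2

1359.07


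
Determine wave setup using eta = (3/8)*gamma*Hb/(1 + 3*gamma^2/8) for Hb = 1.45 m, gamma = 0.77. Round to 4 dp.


eta = (3/8) * gamma * Hb / (1 + 3*gamma^2/8)
Numerator = (3/8) * 0.77 * 1.45 = 0.418687
Denominator = 1 + 3*0.77^2/8 = 1 + 0.222338 = 1.222338
eta = 0.418687 / 1.222338
eta = 0.3425 m

0.3425


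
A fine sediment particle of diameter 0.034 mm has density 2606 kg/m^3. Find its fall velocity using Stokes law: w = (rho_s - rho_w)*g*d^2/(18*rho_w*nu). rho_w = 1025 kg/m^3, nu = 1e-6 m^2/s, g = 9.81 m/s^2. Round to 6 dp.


w = (rho_s - rho_w) * g * d^2 / (18 * rho_w * nu)
d = 0.034 mm = 0.000034 m
rho_s - rho_w = 2606 - 1025 = 1581
Numerator = 1581 * 9.81 * (0.000034)^2 = 0.000017929109
Denominator = 18 * 1025 * 1e-6 = 0.018450
w = 0.000972 m/s

0.000972


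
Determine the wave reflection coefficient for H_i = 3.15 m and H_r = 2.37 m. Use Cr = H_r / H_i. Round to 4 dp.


Cr = H_r / H_i
Cr = 2.37 / 3.15
Cr = 0.7524

0.7524


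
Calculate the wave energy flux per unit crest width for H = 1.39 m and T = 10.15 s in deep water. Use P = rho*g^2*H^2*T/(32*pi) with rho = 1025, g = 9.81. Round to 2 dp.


P = rho * g^2 * H^2 * T / (32 * pi)
P = 1025 * 9.81^2 * 1.39^2 * 10.15 / (32 * pi)
P = 1025 * 96.2361 * 1.9321 * 10.15 / 100.53096
P = 19242.33 W/m

19242.33


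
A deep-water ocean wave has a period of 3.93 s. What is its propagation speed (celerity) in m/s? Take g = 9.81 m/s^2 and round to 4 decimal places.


We use the deep-water celerity formula:
C = g * T / (2 * pi)
C = 9.81 * 3.93 / (2 * 3.14159...)
C = 38.553300 / 6.283185
C = 6.1359 m/s

6.1359


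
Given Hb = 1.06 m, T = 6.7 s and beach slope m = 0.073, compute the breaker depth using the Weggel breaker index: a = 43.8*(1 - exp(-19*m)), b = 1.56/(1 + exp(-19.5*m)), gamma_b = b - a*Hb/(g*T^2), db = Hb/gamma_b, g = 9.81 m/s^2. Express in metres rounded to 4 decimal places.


a = 43.8 * (1 - exp(-19 * m))
exp(-19 * 0.073) = exp(-1.3870) = 0.249824
a = 43.8 * (1 - 0.249824) = 32.857724
b = 1.56 / (1 + exp(-19.5 * m))
exp(-19.5 * 0.073) = exp(-1.4235) = 0.240869
b = 1.56 / (1 + 0.240869) = 1.257183
Hb / (g * T^2) = 1.06 / (9.81 * 6.7^2) = 1.06 / 440.3709 = 0.00240706
gamma_b = b - a * Hb/(g*T^2) = 1.257183 - 32.857724 * 0.00240706 = 1.178092
db = Hb / gamma_b = 1.06 / 1.178092
db = 0.8998 m

0.8998


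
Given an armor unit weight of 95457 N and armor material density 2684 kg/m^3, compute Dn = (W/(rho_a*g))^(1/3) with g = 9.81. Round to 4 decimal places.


V = W / (rho_a * g)
V = 95457 / (2684 * 9.81)
V = 95457 / 26330.04
V = 3.625403 m^3
Dn = V^(1/3) = 3.625403^(1/3)
Dn = 1.5362 m

1.5362


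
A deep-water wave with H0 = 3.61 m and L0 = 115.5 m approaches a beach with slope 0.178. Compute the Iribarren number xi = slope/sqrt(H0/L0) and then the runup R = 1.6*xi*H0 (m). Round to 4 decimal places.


xi = slope / sqrt(H0/L0)
H0/L0 = 3.61/115.5 = 0.031255
sqrt(0.031255) = 0.176792
xi = 0.178 / 0.176792 = 1.006833
R = 1.6 * xi * H0 = 1.6 * 1.006833 * 3.61
R = 5.8155 m

5.8155


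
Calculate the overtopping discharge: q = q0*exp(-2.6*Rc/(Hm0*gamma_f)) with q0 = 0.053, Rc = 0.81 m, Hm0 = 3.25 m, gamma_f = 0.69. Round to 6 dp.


q = q0 * exp(-2.6 * Rc / (Hm0 * gamma_f))
Exponent = -2.6 * 0.81 / (3.25 * 0.69)
= -2.6 * 0.81 / 2.2425
= -0.939130
exp(-0.939130) = 0.390968
q = 0.053 * 0.390968
q = 0.020721 m^3/s/m

0.020721


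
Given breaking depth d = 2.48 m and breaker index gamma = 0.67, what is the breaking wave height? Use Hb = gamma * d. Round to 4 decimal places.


Hb = gamma * d
Hb = 0.67 * 2.48
Hb = 1.6616 m

1.6616


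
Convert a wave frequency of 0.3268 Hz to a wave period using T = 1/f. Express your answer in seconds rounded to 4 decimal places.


T = 1 / f
T = 1 / 0.3268
T = 3.0600 s

3.0600


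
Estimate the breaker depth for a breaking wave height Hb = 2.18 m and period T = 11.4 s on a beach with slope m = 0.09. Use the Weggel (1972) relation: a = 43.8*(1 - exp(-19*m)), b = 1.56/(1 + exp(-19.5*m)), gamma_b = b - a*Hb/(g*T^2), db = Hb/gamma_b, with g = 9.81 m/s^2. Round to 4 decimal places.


a = 43.8 * (1 - exp(-19 * m))
exp(-19 * 0.09) = exp(-1.7100) = 0.180866
a = 43.8 * (1 - 0.180866) = 35.878078
b = 1.56 / (1 + exp(-19.5 * m))
exp(-19.5 * 0.09) = exp(-1.7550) = 0.172907
b = 1.56 / (1 + 0.172907) = 1.330028
Hb / (g * T^2) = 2.18 / (9.81 * 11.4^2) = 2.18 / 1274.9076 = 0.00170993
gamma_b = b - a * Hb/(g*T^2) = 1.330028 - 35.878078 * 0.00170993 = 1.268680
db = Hb / gamma_b = 2.18 / 1.268680
db = 1.7183 m

1.7183


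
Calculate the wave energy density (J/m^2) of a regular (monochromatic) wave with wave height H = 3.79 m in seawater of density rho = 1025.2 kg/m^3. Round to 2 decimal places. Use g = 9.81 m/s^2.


E = (1/8) * rho * g * H^2
E = (1/8) * 1025.2 * 9.81 * 3.79^2
E = 0.125 * 1025.2 * 9.81 * 14.3641
E = 18057.85 J/m^2

18057.85


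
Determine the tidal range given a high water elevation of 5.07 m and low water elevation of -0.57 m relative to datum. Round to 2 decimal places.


Tidal range = High water - Low water
Tidal range = 5.07 - (-0.57)
Tidal range = 5.64 m

5.64


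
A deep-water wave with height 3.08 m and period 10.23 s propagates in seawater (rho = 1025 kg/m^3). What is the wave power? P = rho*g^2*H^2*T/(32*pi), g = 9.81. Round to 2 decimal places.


P = rho * g^2 * H^2 * T / (32 * pi)
P = 1025 * 9.81^2 * 3.08^2 * 10.23 / (32 * pi)
P = 1025 * 96.2361 * 9.4864 * 10.23 / 100.53096
P = 95222.39 W/m

95222.39


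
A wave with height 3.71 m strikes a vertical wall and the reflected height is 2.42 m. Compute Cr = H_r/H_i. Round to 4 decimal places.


Cr = H_r / H_i
Cr = 2.42 / 3.71
Cr = 0.6523

0.6523


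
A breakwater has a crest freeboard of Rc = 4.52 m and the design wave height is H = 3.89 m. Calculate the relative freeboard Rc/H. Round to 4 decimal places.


Relative freeboard = Rc / H
= 4.52 / 3.89
= 1.1620

1.1620


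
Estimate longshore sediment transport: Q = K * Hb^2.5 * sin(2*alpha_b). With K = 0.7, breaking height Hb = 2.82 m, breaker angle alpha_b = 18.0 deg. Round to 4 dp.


Q = K * Hb^2.5 * sin(2 * alpha_b)
Hb^2.5 = 2.82^2.5 = 13.354351
sin(2 * 18.0) = sin(36.0) = 0.587785
Q = 0.7 * 13.354351 * 0.587785
Q = 5.4946 m^3/s

5.4946


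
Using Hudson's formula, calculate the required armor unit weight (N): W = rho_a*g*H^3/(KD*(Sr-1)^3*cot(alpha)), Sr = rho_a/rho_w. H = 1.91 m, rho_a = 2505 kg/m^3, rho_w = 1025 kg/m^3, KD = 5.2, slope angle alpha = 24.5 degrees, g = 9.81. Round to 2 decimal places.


Sr = rho_a / rho_w = 2505 / 1025 = 2.443902
(Sr - 1) = 1.443902
(Sr - 1)^3 = 3.010326
cot(24.5) = 1 / tan(24.5) = 1 / 0.455726 = 2.194300
Numerator = 2505 * 9.81 * 1.91^3 = 171228.8103
Denominator = 5.2 * 3.010326 * 2.194300 = 34.348901
W = 171228.8103 / 34.348901
W = 4984.99 N

4984.99


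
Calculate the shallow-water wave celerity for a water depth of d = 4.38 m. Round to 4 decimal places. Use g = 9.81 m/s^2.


Using the shallow-water approximation:
C = sqrt(g * d) = sqrt(9.81 * 4.38)
C = sqrt(42.9678)
C = 6.5550 m/s

6.5550


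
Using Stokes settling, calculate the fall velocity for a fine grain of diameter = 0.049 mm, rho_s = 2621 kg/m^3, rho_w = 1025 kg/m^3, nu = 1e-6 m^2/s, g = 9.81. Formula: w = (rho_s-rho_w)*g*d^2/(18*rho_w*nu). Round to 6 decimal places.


w = (rho_s - rho_w) * g * d^2 / (18 * rho_w * nu)
d = 0.049 mm = 0.000049 m
rho_s - rho_w = 2621 - 1025 = 1596
Numerator = 1596 * 9.81 * (0.000049)^2 = 0.000037591881
Denominator = 18 * 1025 * 1e-6 = 0.018450
w = 0.002038 m/s

0.002038


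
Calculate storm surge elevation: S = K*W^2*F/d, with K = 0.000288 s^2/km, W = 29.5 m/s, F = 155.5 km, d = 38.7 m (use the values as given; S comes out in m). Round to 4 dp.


S = K * W^2 * F / d
W^2 = 29.5^2 = 870.25
S = 0.000288 * 870.25 * 155.5 / 38.7
Numerator = 0.000288 * 870.25 * 155.5 = 38.973276
S = 38.973276 / 38.7 = 1.0071 m

1.0071


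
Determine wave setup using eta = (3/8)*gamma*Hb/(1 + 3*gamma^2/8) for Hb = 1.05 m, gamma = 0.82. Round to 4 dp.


eta = (3/8) * gamma * Hb / (1 + 3*gamma^2/8)
Numerator = (3/8) * 0.82 * 1.05 = 0.322875
Denominator = 1 + 3*0.82^2/8 = 1 + 0.252150 = 1.252150
eta = 0.322875 / 1.252150
eta = 0.2579 m

0.2579


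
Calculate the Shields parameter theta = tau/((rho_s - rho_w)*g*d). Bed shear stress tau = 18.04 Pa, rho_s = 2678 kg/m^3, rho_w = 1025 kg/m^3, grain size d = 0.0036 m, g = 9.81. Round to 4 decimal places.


theta = tau / ((rho_s - rho_w) * g * d)
rho_s - rho_w = 2678 - 1025 = 1653
Denominator = 1653 * 9.81 * 0.0036 = 58.377348
theta = 18.04 / 58.377348
theta = 0.3090

0.3090


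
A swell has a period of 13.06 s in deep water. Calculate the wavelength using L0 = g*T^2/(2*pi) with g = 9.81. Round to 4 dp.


L0 = g * T^2 / (2 * pi)
L0 = 9.81 * 13.06^2 / (2 * pi)
L0 = 9.81 * 170.5636 / 6.28319
L0 = 1673.2289 / 6.28319
L0 = 266.3027 m

266.3027


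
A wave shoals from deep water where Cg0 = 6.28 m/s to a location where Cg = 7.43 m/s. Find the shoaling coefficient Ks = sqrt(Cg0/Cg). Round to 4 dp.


Ks = sqrt(Cg0 / Cg)
Ks = sqrt(6.28 / 7.43)
Ks = sqrt(0.8452)
Ks = 0.9194

0.9194


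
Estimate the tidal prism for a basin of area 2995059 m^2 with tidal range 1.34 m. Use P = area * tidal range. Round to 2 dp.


Tidal prism = Area * Tidal range
P = 2995059 * 1.34
P = 4013379.06 m^3

4013379.06


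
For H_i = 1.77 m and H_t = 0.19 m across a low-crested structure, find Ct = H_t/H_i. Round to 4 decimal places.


Ct = H_t / H_i
Ct = 0.19 / 1.77
Ct = 0.1073

0.1073


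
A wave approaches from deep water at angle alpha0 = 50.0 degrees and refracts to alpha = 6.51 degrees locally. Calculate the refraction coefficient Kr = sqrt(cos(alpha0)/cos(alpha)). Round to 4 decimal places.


Kr = sqrt(cos(alpha0) / cos(alpha))
cos(50.0) = 0.642788
cos(6.51) = 0.993552
Kr = sqrt(0.642788 / 0.993552)
Kr = sqrt(0.646959)
Kr = 0.8043

0.8043


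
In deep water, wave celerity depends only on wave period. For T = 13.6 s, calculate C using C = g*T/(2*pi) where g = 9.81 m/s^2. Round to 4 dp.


We use the deep-water celerity formula:
C = g * T / (2 * pi)
C = 9.81 * 13.6 / (2 * 3.14159...)
C = 133.416000 / 6.283185
C = 21.2338 m/s

21.2338


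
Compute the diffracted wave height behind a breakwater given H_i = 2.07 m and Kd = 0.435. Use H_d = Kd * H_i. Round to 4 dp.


H_d = Kd * H_i
H_d = 0.435 * 2.07
H_d = 0.9005 m

0.9005


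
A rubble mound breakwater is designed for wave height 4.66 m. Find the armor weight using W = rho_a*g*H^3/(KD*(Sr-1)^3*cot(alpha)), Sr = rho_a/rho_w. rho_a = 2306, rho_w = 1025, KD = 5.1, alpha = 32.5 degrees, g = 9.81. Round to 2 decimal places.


Sr = rho_a / rho_w = 2306 / 1025 = 2.249756
(Sr - 1) = 1.249756
(Sr - 1)^3 = 1.951982
cot(32.5) = 1 / tan(32.5) = 1 / 0.637070 = 1.569686
Numerator = 2306 * 9.81 * 4.66^3 = 2289212.2457
Denominator = 5.1 * 1.951982 * 1.569686 = 15.626389
W = 2289212.2457 / 15.626389
W = 146496.56 N

146496.56


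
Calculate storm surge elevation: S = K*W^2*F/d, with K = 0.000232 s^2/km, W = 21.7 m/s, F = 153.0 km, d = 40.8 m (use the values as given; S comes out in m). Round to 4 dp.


S = K * W^2 * F / d
W^2 = 21.7^2 = 470.89
S = 0.000232 * 470.89 * 153.0 / 40.8
Numerator = 0.000232 * 470.89 * 153.0 = 16.714711
S = 16.714711 / 40.8 = 0.4097 m

0.4097


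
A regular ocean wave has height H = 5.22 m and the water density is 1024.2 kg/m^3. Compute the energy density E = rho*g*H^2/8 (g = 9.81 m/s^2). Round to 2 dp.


E = (1/8) * rho * g * H^2
E = (1/8) * 1024.2 * 9.81 * 5.22^2
E = 0.125 * 1024.2 * 9.81 * 27.2484
E = 34221.95 J/m^2

34221.95


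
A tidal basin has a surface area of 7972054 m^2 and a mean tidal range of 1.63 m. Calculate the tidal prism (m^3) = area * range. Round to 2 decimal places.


Tidal prism = Area * Tidal range
P = 7972054 * 1.63
P = 12994448.02 m^3

12994448.02


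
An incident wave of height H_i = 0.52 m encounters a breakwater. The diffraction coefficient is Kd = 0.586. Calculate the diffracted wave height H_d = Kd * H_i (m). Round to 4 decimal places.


H_d = Kd * H_i
H_d = 0.586 * 0.52
H_d = 0.3047 m

0.3047


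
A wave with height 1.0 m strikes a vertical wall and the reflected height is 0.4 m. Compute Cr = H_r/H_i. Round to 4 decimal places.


Cr = H_r / H_i
Cr = 0.4 / 1.0
Cr = 0.4000

0.4000


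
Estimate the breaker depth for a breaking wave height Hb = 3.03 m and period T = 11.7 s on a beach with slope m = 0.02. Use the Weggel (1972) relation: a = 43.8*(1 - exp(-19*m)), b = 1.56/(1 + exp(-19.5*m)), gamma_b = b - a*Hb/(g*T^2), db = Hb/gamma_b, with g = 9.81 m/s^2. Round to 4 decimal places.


a = 43.8 * (1 - exp(-19 * m))
exp(-19 * 0.02) = exp(-0.3800) = 0.683861
a = 43.8 * (1 - 0.683861) = 13.846870
b = 1.56 / (1 + exp(-19.5 * m))
exp(-19.5 * 0.02) = exp(-0.3900) = 0.677057
b = 1.56 / (1 + 0.677057) = 0.930201
Hb / (g * T^2) = 3.03 / (9.81 * 11.7^2) = 3.03 / 1342.8909 = 0.00225633
gamma_b = b - a * Hb/(g*T^2) = 0.930201 - 13.846870 * 0.00225633 = 0.898958
db = Hb / gamma_b = 3.03 / 0.898958
db = 3.3706 m

3.3706


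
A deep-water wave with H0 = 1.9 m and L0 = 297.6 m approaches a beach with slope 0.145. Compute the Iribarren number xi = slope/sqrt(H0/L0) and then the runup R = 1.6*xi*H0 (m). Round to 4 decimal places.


xi = slope / sqrt(H0/L0)
H0/L0 = 1.9/297.6 = 0.006384
sqrt(0.006384) = 0.079902
xi = 0.145 / 0.079902 = 1.814712
R = 1.6 * xi * H0 = 1.6 * 1.814712 * 1.9
R = 5.5167 m

5.5167


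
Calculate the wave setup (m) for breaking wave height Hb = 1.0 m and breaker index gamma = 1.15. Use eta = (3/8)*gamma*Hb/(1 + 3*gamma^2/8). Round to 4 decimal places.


eta = (3/8) * gamma * Hb / (1 + 3*gamma^2/8)
Numerator = (3/8) * 1.15 * 1.0 = 0.431250
Denominator = 1 + 3*1.15^2/8 = 1 + 0.495938 = 1.495938
eta = 0.431250 / 1.495938
eta = 0.2883 m

0.2883


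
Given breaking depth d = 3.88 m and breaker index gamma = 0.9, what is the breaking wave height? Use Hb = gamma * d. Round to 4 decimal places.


Hb = gamma * d
Hb = 0.9 * 3.88
Hb = 3.4920 m

3.4920


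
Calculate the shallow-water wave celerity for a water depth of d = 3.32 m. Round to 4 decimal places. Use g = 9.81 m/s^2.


Using the shallow-water approximation:
C = sqrt(g * d) = sqrt(9.81 * 3.32)
C = sqrt(32.5692)
C = 5.7069 m/s

5.7069


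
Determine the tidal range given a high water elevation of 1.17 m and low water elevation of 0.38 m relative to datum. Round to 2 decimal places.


Tidal range = High water - Low water
Tidal range = 1.17 - (0.38)
Tidal range = 0.79 m

0.79


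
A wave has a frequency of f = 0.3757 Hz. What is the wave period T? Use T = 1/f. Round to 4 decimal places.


T = 1 / f
T = 1 / 0.3757
T = 2.6617 s

2.6617


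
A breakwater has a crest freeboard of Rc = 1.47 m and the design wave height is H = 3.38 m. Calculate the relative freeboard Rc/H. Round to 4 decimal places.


Relative freeboard = Rc / H
= 1.47 / 3.38
= 0.4349

0.4349


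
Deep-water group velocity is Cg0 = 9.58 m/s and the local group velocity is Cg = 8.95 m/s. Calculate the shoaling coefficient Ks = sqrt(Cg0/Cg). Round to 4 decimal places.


Ks = sqrt(Cg0 / Cg)
Ks = sqrt(9.58 / 8.95)
Ks = sqrt(1.0704)
Ks = 1.0346

1.0346


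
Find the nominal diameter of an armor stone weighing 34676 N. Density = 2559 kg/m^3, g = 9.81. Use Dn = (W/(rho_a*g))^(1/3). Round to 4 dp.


V = W / (rho_a * g)
V = 34676 / (2559 * 9.81)
V = 34676 / 25103.79
V = 1.381305 m^3
Dn = V^(1/3) = 1.381305^(1/3)
Dn = 1.1137 m

1.1137


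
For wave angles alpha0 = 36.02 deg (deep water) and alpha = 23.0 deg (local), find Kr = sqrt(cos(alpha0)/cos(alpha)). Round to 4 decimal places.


Kr = sqrt(cos(alpha0) / cos(alpha))
cos(36.02) = 0.808812
cos(23.0) = 0.920505
Kr = sqrt(0.808812 / 0.920505)
Kr = sqrt(0.878661)
Kr = 0.9374

0.9374


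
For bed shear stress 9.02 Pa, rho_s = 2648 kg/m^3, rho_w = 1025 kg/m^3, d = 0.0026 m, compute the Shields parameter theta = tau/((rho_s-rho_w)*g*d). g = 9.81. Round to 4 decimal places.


theta = tau / ((rho_s - rho_w) * g * d)
rho_s - rho_w = 2648 - 1025 = 1623
Denominator = 1623 * 9.81 * 0.0026 = 41.396238
theta = 9.02 / 41.396238
theta = 0.2179

0.2179


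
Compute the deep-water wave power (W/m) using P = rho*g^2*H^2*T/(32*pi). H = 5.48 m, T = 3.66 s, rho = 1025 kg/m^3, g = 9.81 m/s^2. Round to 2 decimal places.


P = rho * g^2 * H^2 * T / (32 * pi)
P = 1025 * 9.81^2 * 5.48^2 * 3.66 / (32 * pi)
P = 1025 * 96.2361 * 30.0304 * 3.66 / 100.53096
P = 107846.05 W/m

107846.05


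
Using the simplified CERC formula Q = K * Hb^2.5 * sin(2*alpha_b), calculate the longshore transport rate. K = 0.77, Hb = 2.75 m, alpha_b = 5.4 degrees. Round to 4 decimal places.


Q = K * Hb^2.5 * sin(2 * alpha_b)
Hb^2.5 = 2.75^2.5 = 12.540987
sin(2 * 5.4) = sin(10.8) = 0.187381
Q = 0.77 * 12.540987 * 0.187381
Q = 1.8095 m^3/s

1.8095


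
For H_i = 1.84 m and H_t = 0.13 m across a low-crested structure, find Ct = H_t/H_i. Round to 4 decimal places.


Ct = H_t / H_i
Ct = 0.13 / 1.84
Ct = 0.0707

0.0707


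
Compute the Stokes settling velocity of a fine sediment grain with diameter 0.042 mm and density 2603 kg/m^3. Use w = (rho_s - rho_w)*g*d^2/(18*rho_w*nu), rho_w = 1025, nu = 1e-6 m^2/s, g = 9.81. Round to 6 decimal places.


w = (rho_s - rho_w) * g * d^2 / (18 * rho_w * nu)
d = 0.042 mm = 0.000042 m
rho_s - rho_w = 2603 - 1025 = 1578
Numerator = 1578 * 9.81 * (0.000042)^2 = 0.000027307038
Denominator = 18 * 1025 * 1e-6 = 0.018450
w = 0.001480 m/s

0.001480


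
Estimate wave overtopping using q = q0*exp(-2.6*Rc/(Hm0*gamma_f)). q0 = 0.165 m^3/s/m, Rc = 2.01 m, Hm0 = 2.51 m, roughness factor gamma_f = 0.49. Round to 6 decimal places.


q = q0 * exp(-2.6 * Rc / (Hm0 * gamma_f))
Exponent = -2.6 * 2.01 / (2.51 * 0.49)
= -2.6 * 2.01 / 1.2299
= -4.249126
exp(-4.249126) = 0.014277
q = 0.165 * 0.014277
q = 0.002356 m^3/s/m

0.002356


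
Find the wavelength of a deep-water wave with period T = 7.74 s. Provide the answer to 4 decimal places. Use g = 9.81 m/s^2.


L0 = g * T^2 / (2 * pi)
L0 = 9.81 * 7.74^2 / (2 * pi)
L0 = 9.81 * 59.9076 / 6.28319
L0 = 587.6936 / 6.28319
L0 = 93.5343 m

93.5343
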